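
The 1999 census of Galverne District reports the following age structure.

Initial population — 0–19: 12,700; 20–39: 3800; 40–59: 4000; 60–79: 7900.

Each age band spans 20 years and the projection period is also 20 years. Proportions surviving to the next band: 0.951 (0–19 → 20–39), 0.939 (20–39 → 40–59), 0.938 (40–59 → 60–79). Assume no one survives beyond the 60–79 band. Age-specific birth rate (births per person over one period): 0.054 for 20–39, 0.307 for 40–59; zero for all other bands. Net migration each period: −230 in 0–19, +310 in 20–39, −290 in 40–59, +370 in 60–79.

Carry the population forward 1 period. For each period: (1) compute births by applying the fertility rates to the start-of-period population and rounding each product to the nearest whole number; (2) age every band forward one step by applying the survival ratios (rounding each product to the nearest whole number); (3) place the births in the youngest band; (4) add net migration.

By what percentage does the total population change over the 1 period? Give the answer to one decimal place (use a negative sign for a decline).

— Period 1 —
Births: 3800 × 0.054 = 205  |  4000 × 0.307 = 1228 → total 1433
20–39: 12700 × 0.951 = 12078
40–59: 3800 × 0.939 = 3568
60–79: 4000 × 0.938 = 3752
Net migration: 0–19 − 230 → 1203; 20–39 + 310 → 12388; 40–59 − 290 → 3278; 60–79 + 370 → 4122
Giving 1203 / 12388 / 3278 / 4122.
Total: 28400 → 20991; change = -7409; percentage change = -26.1%

-26.1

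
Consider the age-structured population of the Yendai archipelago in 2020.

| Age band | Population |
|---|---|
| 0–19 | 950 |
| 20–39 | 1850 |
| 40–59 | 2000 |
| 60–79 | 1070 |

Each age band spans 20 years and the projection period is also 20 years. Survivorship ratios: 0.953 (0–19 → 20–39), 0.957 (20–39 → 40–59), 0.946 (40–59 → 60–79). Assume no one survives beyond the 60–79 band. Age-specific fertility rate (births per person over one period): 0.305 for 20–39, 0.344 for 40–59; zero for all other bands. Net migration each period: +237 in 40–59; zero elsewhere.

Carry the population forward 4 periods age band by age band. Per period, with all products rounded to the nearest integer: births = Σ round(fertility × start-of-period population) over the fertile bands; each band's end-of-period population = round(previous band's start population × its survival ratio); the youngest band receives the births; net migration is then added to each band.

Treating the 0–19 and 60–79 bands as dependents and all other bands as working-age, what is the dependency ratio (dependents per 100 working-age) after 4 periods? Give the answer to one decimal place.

112.8

Numbering the bands 1..4 from youngest to oldest:
— Period 1 —
Births: 1850 × 0.305 = 564 ; 2000 × 0.344 = 688 → 1252
Band 2: 950 × 0.953 = 905
Band 3: 1850 × 0.957 = 1770
Band 4: 2000 × 0.946 = 1892
Net migration: Band 3 + 237 → 2007
Population now: 0–19=1252, 20–39=905, 40–59=2007, 60–79=1892
— Period 2 —
Births: 905 × 0.305 = 276 ; 2007 × 0.344 = 690 → 966
Band 2: 1252 × 0.953 = 1193
Band 3: 905 × 0.957 = 866
Band 4: 2007 × 0.946 = 1899
Net migration: Band 3 + 237 → 1103
Population now: 0–19=966, 20–39=1193, 40–59=1103, 60–79=1899
— Period 3 —
Births: 1193 × 0.305 = 364 ; 1103 × 0.344 = 379 → 743
Band 2: 966 × 0.953 = 921
Band 3: 1193 × 0.957 = 1142
Band 4: 1103 × 0.946 = 1043
Net migration: Band 3 + 237 → 1379
Population now: 0–19=743, 20–39=921, 40–59=1379, 60–79=1043
— Period 4 —
Births: 921 × 0.305 = 281 ; 1379 × 0.344 = 474 → 755
Band 2: 743 × 0.953 = 708
Band 3: 921 × 0.957 = 881
Band 4: 1379 × 0.946 = 1305
Net migration: Band 3 + 237 → 1118
Population now: 0–19=755, 20–39=708, 40–59=1118, 60–79=1305
Dependents (band 0–19 + band 60–79) = 755 + 1305 = 2060; working-age = 1826; ratio = 2060/1826 × 100 = 112.8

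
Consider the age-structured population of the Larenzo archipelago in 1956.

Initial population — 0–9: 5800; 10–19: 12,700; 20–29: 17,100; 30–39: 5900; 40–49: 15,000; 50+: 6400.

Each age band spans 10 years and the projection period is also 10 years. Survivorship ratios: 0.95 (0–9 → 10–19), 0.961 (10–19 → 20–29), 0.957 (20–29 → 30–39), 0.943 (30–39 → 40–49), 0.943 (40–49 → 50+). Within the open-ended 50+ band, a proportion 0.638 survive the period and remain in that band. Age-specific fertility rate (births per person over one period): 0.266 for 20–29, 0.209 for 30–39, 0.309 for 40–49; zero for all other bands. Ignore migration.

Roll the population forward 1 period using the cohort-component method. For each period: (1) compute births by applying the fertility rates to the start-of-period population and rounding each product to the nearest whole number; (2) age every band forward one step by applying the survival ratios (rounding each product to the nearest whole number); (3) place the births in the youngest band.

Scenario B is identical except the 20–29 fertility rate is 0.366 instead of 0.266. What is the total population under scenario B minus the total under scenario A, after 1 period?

Period 1:
Births: 17100 × 0.266 = 4549 ; 5900 × 0.209 = 1233 ; 15000 × 0.309 = 4635 → 10417
10–19: 5800 × 0.95 = 5510
20–29: 12700 × 0.961 = 12205
30–39: 17100 × 0.957 = 16365
40–49: 5900 × 0.943 = 5564
50+: 15000 × 0.943 + 6400 × 0.638 = 14145 + 4083 = 18228
Population now: 0–9=10417, 10–19=5510, 20–29=12205, 30–39=16365, 40–49=5564, 50+=18228
Scenario A total after 1 period: 68289
Scenario B projection —
Period 1:
Births: 17100 × 0.366 = 6259 ; 5900 × 0.209 = 1233 ; 15000 × 0.309 = 4635 → 12127
10–19: 5800 × 0.95 = 5510
20–29: 12700 × 0.961 = 12205
30–39: 17100 × 0.957 = 16365
40–49: 5900 × 0.943 = 5564
50+: 15000 × 0.943 + 6400 × 0.638 = 14145 + 4083 = 18228
Population now: 0–9=12127, 10–19=5510, 20–29=12205, 30–39=16365, 40–49=5564, 50+=18228
Scenario B total after 1 period: 69999
Difference B − A = 69999 − 68289 = 1710

1710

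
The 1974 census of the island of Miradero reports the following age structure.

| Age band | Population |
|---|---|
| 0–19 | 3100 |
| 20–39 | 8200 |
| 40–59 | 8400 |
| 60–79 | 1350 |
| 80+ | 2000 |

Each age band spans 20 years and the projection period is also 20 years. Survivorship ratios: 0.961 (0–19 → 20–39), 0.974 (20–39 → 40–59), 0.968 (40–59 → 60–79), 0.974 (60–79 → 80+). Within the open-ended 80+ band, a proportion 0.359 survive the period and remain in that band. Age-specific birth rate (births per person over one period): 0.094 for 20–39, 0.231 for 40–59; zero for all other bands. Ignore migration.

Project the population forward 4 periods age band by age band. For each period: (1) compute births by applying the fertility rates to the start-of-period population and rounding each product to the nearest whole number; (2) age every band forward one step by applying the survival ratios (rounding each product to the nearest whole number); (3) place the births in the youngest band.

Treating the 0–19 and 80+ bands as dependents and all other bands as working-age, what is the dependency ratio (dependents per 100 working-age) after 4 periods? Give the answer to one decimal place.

(Groups numbered youngest = 1 to oldest = 5.)
After projecting period 1:
Births: 8200 × 0.094 = 771, 8400 × 0.231 = 1940 — total 2711
Group 2: 3100 × 0.961 = 2979
Group 3: 8200 × 0.974 = 7987
Group 4: 8400 × 0.968 = 8131
Group 5: 1350 × 0.974 + 2000 × 0.359 = 1315 + 718 = 2033
Population now: 0–19=2711, 20–39=2979, 40–59=7987, 60–79=8131, 80+=2033
After projecting period 2:
Births: 2979 × 0.094 = 280, 7987 × 0.231 = 1845 — total 2125
Group 2: 2711 × 0.961 = 2605
Group 3: 2979 × 0.974 = 2902
Group 4: 7987 × 0.968 = 7731
Group 5: 8131 × 0.974 + 2033 × 0.359 = 7920 + 730 = 8650
Population now: 0–19=2125, 20–39=2605, 40–59=2902, 60–79=7731, 80+=8650
After projecting period 3:
Births: 2605 × 0.094 = 245, 2902 × 0.231 = 670 — total 915
Group 2: 2125 × 0.961 = 2042
Group 3: 2605 × 0.974 = 2537
Group 4: 2902 × 0.968 = 2809
Group 5: 7731 × 0.974 + 8650 × 0.359 = 7530 + 3105 = 10635
Population now: 0–19=915, 20–39=2042, 40–59=2537, 60–79=2809, 80+=10635
After projecting period 4:
Births: 2042 × 0.094 = 192, 2537 × 0.231 = 586 — total 778
Group 2: 915 × 0.961 = 879
Group 3: 2042 × 0.974 = 1989
Group 4: 2537 × 0.968 = 2456
Group 5: 2809 × 0.974 + 10635 × 0.359 = 2736 + 3818 = 6554
Population now: 0–19=778, 20–39=879, 40–59=1989, 60–79=2456, 80+=6554
Dependents (band 0–19 + band 80+) = 778 + 6554 = 7332; working-age = 5324; ratio = 7332/5324 × 100 = 137.7

137.7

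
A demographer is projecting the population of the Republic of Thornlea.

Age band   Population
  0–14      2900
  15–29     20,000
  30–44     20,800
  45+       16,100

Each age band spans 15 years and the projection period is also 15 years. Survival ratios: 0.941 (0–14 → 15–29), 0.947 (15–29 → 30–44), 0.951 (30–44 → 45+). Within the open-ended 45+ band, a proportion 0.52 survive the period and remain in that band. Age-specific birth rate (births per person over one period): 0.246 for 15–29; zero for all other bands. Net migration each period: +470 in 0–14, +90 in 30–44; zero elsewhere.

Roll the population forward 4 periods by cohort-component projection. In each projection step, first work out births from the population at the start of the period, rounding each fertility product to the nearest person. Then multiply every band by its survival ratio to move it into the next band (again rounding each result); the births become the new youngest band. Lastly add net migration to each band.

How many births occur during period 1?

Let group 1 be 0–14 through group 4 = 45+.
Period 1:
Births: 20000 × 0.246 = 4920
Group 2: 2900 × 0.941 = 2729
Group 3: 20000 × 0.947 = 18940
Group 4: 20800 × 0.951 + 16100 × 0.52 = 19781 + 8372 = 28153
Net migration: Group 1 + 470 → 5390; Group 3 + 90 → 19030
→ [5390, 2729, 19030, 28153]

4920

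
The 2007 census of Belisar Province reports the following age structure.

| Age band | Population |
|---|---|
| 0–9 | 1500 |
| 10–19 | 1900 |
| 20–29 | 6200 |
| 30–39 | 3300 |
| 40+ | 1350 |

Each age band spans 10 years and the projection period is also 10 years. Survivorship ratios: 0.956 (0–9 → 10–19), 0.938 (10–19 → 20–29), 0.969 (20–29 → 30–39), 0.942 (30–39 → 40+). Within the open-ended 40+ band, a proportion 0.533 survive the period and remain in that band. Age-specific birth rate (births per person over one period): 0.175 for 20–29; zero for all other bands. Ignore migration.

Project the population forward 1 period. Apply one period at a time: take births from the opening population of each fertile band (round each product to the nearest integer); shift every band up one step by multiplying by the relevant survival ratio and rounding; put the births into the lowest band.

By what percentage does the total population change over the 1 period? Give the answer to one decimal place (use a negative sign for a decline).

— Period 1 —
Births: 6200 * 0.175 = 1085
10–19: 1500 * 0.956 = 1434
20–29: 1900 * 0.938 = 1782
30–39: 6200 * 0.969 = 6008
40+: 3300 * 0.942 + 1350 * 0.533 = 3109 + 720 = 3829
Giving 1085 / 1434 / 1782 / 6008 / 3829.
Total: 14250 → 14138; change = -112; percentage change = -0.8%

-0.8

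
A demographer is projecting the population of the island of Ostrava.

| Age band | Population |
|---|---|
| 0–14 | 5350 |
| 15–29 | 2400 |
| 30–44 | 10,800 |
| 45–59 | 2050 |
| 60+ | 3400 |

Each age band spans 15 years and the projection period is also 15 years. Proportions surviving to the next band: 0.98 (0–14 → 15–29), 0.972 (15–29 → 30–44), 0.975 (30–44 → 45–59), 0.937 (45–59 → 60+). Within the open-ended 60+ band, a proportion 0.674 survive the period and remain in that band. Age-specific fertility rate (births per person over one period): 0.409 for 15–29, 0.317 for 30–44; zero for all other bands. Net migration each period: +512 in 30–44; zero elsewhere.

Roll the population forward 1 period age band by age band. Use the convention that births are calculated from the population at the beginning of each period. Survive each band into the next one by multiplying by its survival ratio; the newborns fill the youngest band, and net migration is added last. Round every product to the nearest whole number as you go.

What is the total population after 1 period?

[period 1]
Births: 2400 × 0.409 = 982  |  10800 × 0.317 = 3424 ⇒ total 4406
15–29: 5350 × 0.98 = 5243
30–44: 2400 × 0.972 = 2333
45–59: 10800 × 0.975 = 10530
60+: 2050 × 0.937 + 3400 × 0.674 = 1921 + 2292 = 4213
Net migration: 30–44 + 512 → 2845
Population now: 0–14=4406, 15–29=5243, 30–44=2845, 45–59=10530, 60+=4213
Total after period 1: 4406 + 5243 + 2845 + 10530 + 4213 = 27237

27237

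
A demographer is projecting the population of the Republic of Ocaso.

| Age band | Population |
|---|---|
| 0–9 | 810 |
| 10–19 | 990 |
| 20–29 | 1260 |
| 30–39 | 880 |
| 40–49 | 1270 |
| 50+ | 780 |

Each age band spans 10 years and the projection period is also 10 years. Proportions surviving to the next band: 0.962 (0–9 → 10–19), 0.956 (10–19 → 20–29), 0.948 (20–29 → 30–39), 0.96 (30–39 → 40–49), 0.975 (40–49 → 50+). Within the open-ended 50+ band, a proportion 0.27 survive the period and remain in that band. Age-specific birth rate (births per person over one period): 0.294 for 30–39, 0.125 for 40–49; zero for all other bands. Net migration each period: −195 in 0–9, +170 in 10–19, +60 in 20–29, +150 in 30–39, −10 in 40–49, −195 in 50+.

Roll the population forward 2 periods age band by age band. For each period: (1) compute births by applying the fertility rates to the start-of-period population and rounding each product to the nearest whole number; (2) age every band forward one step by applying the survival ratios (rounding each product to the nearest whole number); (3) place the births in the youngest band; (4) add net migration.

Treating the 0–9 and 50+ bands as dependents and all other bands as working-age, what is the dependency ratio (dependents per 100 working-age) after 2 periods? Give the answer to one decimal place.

33.8

Let group 1 be 0–9 through group 6 = 50+.
— Period 1 —
Births: 880 * 0.294 = 259  |  1270 * 0.125 = 159 → total 418
Group 2: 810 * 0.962 = 779
Group 3: 990 * 0.956 = 946
Group 4: 1260 * 0.948 = 1194
Group 5: 880 * 0.96 = 845
Group 6: 1270 * 0.975 + 780 * 0.27 = 1238 + 211 = 1449
Net migration: Group 1 − 195 → 223; Group 2 + 170 → 949; Group 3 + 60 → 1006; Group 4 + 150 → 1344; Group 5 − 10 → 835; Group 6 − 195 → 1254
End of period: [223, 949, 1006, 1344, 835, 1254]
— Period 2 —
Births: 1344 * 0.294 = 395  |  835 * 0.125 = 104 → total 499
Group 2: 223 * 0.962 = 215
Group 3: 949 * 0.956 = 907
Group 4: 1006 * 0.948 = 954
Group 5: 1344 * 0.96 = 1290
Group 6: 835 * 0.975 + 1254 * 0.27 = 814 + 339 = 1153
Net migration: Group 1 − 195 → 304; Group 2 + 170 → 385; Group 3 + 60 → 967; Group 4 + 150 → 1104; Group 5 − 10 → 1280; Group 6 − 195 → 958
End of period: [304, 385, 967, 1104, 1280, 958]
Dependents (band 0–9 + band 50+) = 304 + 958 = 1262; working-age = 3736; ratio = 1262/3736 × 100 = 33.8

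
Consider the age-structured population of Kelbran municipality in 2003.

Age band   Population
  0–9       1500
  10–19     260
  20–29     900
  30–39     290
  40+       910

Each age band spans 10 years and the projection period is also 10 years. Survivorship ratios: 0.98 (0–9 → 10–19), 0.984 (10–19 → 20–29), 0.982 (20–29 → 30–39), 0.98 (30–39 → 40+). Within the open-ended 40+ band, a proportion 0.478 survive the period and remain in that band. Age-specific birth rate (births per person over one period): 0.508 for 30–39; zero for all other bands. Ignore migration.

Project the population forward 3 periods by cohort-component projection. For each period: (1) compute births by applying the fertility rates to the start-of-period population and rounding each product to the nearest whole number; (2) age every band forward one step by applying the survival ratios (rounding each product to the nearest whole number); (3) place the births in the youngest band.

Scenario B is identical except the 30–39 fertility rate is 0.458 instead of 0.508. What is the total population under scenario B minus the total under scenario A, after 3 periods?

-70

(Groups numbered youngest = 1 to oldest = 5.)
[period 1]
Births: 290 × 0.508 = 147
Group 2: 1500 × 0.98 = 1470
Group 3: 260 × 0.984 = 256
Group 4: 900 × 0.982 = 884
Group 5: 290 × 0.98 + 910 × 0.478 = 284 + 435 = 719
→ [147, 1470, 256, 884, 719]
[period 2]
Births: 884 × 0.508 = 449
Group 2: 147 × 0.98 = 144
Group 3: 1470 × 0.984 = 1446
Group 4: 256 × 0.982 = 251
Group 5: 884 × 0.98 + 719 × 0.478 = 866 + 344 = 1210
→ [449, 144, 1446, 251, 1210]
[period 3]
Births: 251 × 0.508 = 128
Group 2: 449 × 0.98 = 440
Group 3: 144 × 0.984 = 142
Group 4: 1446 × 0.982 = 1420
Group 5: 251 × 0.98 + 1210 × 0.478 = 246 + 578 = 824
→ [128, 440, 142, 1420, 824]
Scenario A total after 3 periods: 2954
Scenario B projection —
[period 1]
Births: 290 × 0.458 = 133
Group 2: 1500 × 0.98 = 1470
Group 3: 260 × 0.984 = 256
Group 4: 900 × 0.982 = 884
Group 5: 290 × 0.98 + 910 × 0.478 = 284 + 435 = 719
→ [133, 1470, 256, 884, 719]
[period 2]
Births: 884 × 0.458 = 405
Group 2: 133 × 0.98 = 130
Group 3: 1470 × 0.984 = 1446
Group 4: 256 × 0.982 = 251
Group 5: 884 × 0.98 + 719 × 0.478 = 866 + 344 = 1210
→ [405, 130, 1446, 251, 1210]
[period 3]
Births: 251 × 0.458 = 115
Group 2: 405 × 0.98 = 397
Group 3: 130 × 0.984 = 128
Group 4: 1446 × 0.982 = 1420
Group 5: 251 × 0.98 + 1210 × 0.478 = 246 + 578 = 824
→ [115, 397, 128, 1420, 824]
Scenario B total after 3 periods: 2884
Difference B − A = 2884 − 2954 = -70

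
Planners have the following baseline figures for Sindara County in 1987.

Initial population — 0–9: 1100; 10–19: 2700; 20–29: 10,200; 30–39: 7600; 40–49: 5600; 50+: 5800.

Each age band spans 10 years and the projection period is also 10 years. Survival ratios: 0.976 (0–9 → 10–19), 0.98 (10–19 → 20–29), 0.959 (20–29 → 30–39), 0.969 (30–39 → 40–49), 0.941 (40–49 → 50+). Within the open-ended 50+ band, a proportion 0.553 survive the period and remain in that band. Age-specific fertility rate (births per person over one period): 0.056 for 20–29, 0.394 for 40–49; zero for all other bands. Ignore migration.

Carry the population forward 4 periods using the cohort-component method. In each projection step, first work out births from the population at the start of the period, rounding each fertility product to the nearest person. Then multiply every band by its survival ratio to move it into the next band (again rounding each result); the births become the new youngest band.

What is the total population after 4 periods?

22063

— Period 1 —
Births: 10200 × 0.056 = 571, 5600 × 0.394 = 2206 → 2777
10–19: 1100 × 0.976 = 1074
20–29: 2700 × 0.98 = 2646
30–39: 10200 × 0.959 = 9782
40–49: 7600 × 0.969 = 7364
50+: 5600 × 0.941 + 5800 × 0.553 = 5270 + 3207 = 8477
End of period: [2777, 1074, 2646, 9782, 7364, 8477]
— Period 2 —
Births: 2646 × 0.056 = 148, 7364 × 0.394 = 2901 → 3049
10–19: 2777 × 0.976 = 2710
20–29: 1074 × 0.98 = 1053
30–39: 2646 × 0.959 = 2538
40–49: 9782 × 0.969 = 9479
50+: 7364 × 0.941 + 8477 × 0.553 = 6930 + 4688 = 11618
End of period: [3049, 2710, 1053, 2538, 9479, 11618]
— Period 3 —
Births: 1053 × 0.056 = 59, 9479 × 0.394 = 3735 → 3794
10–19: 3049 × 0.976 = 2976
20–29: 2710 × 0.98 = 2656
30–39: 1053 × 0.959 = 1010
40–49: 2538 × 0.969 = 2459
50+: 9479 × 0.941 + 11618 × 0.553 = 8920 + 6425 = 15345
End of period: [3794, 2976, 2656, 1010, 2459, 15345]
— Period 4 —
Births: 2656 × 0.056 = 149, 2459 × 0.394 = 969 → 1118
10–19: 3794 × 0.976 = 3703
20–29: 2976 × 0.98 = 2916
30–39: 2656 × 0.959 = 2547
40–49: 1010 × 0.969 = 979
50+: 2459 × 0.941 + 15345 × 0.553 = 2314 + 8486 = 10800
End of period: [1118, 3703, 2916, 2547, 979, 10800]
Total after period 4: 1118 + 3703 + 2916 + 2547 + 979 + 10800 = 22063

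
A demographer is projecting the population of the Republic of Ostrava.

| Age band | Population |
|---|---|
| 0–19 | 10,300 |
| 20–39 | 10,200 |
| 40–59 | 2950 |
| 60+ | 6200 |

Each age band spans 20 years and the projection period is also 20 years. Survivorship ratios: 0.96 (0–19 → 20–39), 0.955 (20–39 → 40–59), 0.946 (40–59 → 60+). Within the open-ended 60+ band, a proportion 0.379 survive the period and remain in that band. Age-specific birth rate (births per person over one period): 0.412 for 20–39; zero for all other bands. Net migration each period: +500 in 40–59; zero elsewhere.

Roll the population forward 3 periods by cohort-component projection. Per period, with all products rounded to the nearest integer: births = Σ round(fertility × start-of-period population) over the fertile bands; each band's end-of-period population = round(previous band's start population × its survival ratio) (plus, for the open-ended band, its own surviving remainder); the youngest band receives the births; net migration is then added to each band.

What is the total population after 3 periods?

Period 1:
Births: 10200 * 0.412 = 4202
20–39: 10300 * 0.96 = 9888
40–59: 10200 * 0.955 = 9741
60+: 2950 * 0.946 + 6200 * 0.379 = 2791 + 2350 = 5141
Net migration: 40–59 + 500 → 10241
End of period: [4202, 9888, 10241, 5141]
Period 2:
Births: 9888 * 0.412 = 4074
20–39: 4202 * 0.96 = 4034
40–59: 9888 * 0.955 = 9443
60+: 10241 * 0.946 + 5141 * 0.379 = 9688 + 1948 = 11636
Net migration: 40–59 + 500 → 9943
End of period: [4074, 4034, 9943, 11636]
Period 3:
Births: 4034 * 0.412 = 1662
20–39: 4074 * 0.96 = 3911
40–59: 4034 * 0.955 = 3852
60+: 9943 * 0.946 + 11636 * 0.379 = 9406 + 4410 = 13816
Net migration: 40–59 + 500 → 4352
End of period: [1662, 3911, 4352, 13816]
Total after period 3: 1662 + 3911 + 4352 + 13816 = 23741

23741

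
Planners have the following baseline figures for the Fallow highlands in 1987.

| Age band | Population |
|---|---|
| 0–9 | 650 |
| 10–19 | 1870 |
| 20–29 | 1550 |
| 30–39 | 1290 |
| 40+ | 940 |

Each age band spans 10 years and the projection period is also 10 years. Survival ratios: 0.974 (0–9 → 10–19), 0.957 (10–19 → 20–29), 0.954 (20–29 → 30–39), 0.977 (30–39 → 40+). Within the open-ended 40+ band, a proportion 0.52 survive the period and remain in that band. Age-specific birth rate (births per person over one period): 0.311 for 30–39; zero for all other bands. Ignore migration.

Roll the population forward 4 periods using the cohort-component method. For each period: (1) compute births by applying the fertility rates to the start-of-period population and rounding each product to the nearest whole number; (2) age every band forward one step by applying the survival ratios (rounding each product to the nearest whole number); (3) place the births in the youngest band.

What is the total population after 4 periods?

(Groups numbered youngest = 1 to oldest = 5.)
After projecting period 1:
Births: 1290 × 0.311 = 401
Group 2: 650 × 0.974 = 633
Group 3: 1870 × 0.957 = 1790
Group 4: 1550 × 0.954 = 1479
Group 5: 1290 × 0.977 + 940 × 0.52 = 1260 + 489 = 1749
Population now: 0–9=401, 10–19=633, 20–29=1790, 30–39=1479, 40+=1749
After projecting period 2:
Births: 1479 × 0.311 = 460
Group 2: 401 × 0.974 = 391
Group 3: 633 × 0.957 = 606
Group 4: 1790 × 0.954 = 1708
Group 5: 1479 × 0.977 + 1749 × 0.52 = 1445 + 909 = 2354
Population now: 0–9=460, 10–19=391, 20–29=606, 30–39=1708, 40+=2354
After projecting period 3:
Births: 1708 × 0.311 = 531
Group 2: 460 × 0.974 = 448
Group 3: 391 × 0.957 = 374
Group 4: 606 × 0.954 = 578
Group 5: 1708 × 0.977 + 2354 × 0.52 = 1669 + 1224 = 2893
Population now: 0–9=531, 10–19=448, 20–29=374, 30–39=578, 40+=2893
After projecting period 4:
Births: 578 × 0.311 = 180
Group 2: 531 × 0.974 = 517
Group 3: 448 × 0.957 = 429
Group 4: 374 × 0.954 = 357
Group 5: 578 × 0.977 + 2893 × 0.52 = 565 + 1504 = 2069
Population now: 0–9=180, 10–19=517, 20–29=429, 30–39=357, 40+=2069
Total after period 4: 180 + 517 + 429 + 357 + 2069 = 3552

3552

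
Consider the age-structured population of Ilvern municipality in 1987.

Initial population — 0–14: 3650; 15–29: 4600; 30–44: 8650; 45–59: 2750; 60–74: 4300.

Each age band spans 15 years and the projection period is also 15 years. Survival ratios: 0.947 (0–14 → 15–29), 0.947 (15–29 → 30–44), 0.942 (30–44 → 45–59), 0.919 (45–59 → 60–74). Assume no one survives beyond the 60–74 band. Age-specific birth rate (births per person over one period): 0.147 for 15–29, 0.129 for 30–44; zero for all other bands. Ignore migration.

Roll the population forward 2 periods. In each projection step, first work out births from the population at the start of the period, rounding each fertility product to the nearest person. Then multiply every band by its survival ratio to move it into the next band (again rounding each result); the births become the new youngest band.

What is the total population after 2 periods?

— Period 1 —
Births: 4600 × 0.147 = 676, 8650 × 0.129 = 1116 — total 1792
15–29: 3650 × 0.947 = 3457
30–44: 4600 × 0.947 = 4356
45–59: 8650 × 0.942 = 8148
60–74: 2750 × 0.919 = 2527
→ [1792, 3457, 4356, 8148, 2527]
— Period 2 —
Births: 3457 × 0.147 = 508, 4356 × 0.129 = 562 — total 1070
15–29: 1792 × 0.947 = 1697
30–44: 3457 × 0.947 = 3274
45–59: 4356 × 0.942 = 4103
60–74: 8148 × 0.919 = 7488
→ [1070, 1697, 3274, 4103, 7488]
Total after period 2: 1070 + 1697 + 3274 + 4103 + 7488 = 17632

17632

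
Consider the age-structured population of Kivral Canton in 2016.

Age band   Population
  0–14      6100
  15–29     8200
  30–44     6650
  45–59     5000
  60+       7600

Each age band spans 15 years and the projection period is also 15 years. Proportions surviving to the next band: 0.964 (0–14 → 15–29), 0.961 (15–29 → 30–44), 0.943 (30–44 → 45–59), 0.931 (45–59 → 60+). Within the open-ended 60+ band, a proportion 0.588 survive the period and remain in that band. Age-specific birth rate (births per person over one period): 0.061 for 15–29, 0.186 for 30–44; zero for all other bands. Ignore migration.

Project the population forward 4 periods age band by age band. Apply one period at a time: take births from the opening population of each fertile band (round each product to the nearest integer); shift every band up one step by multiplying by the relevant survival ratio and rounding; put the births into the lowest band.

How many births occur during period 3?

1153

Let band 1 be 0–14 through band 5 = 60+.
After projecting period 1:
Births: 8200 × 0.061 = 500 ; 6650 × 0.186 = 1237 → 1737
Band 2: 6100 × 0.964 = 5880
Band 3: 8200 × 0.961 = 7880
Band 4: 6650 × 0.943 = 6271
Band 5: 5000 × 0.931 + 7600 × 0.588 = 4655 + 4469 = 9124
Population now: 0–14=1737, 15–29=5880, 30–44=7880, 45–59=6271, 60+=9124
After projecting period 2:
Births: 5880 × 0.061 = 359 ; 7880 × 0.186 = 1466 → 1825
Band 2: 1737 × 0.964 = 1674
Band 3: 5880 × 0.961 = 5651
Band 4: 7880 × 0.943 = 7431
Band 5: 6271 × 0.931 + 9124 × 0.588 = 5838 + 5365 = 11203
Population now: 0–14=1825, 15–29=1674, 30–44=5651, 45–59=7431, 60+=11203
After projecting period 3:
Births: 1674 × 0.061 = 102 ; 5651 × 0.186 = 1051 → 1153
Band 2: 1825 × 0.964 = 1759
Band 3: 1674 × 0.961 = 1609
Band 4: 5651 × 0.943 = 5329
Band 5: 7431 × 0.931 + 11203 × 0.588 = 6918 + 6587 = 13505
Population now: 0–14=1153, 15–29=1759, 30–44=1609, 45–59=5329, 60+=13505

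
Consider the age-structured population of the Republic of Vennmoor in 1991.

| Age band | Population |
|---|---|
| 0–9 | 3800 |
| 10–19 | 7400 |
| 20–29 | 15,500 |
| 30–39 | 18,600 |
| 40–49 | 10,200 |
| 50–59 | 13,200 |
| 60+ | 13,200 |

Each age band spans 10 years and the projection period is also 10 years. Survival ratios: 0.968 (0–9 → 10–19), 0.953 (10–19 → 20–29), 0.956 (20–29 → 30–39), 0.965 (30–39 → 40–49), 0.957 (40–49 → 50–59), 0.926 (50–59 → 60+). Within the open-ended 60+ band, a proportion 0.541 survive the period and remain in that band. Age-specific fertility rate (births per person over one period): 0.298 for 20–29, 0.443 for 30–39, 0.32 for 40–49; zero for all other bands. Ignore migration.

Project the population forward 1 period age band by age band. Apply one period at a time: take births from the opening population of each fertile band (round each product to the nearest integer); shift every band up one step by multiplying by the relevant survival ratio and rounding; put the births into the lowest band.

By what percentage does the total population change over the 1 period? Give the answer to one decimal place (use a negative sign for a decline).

8.4

(Groups numbered youngest = 1 to oldest = 7.)
Period 1.
Births: 15500 * 0.298 = 4619  |  18600 * 0.443 = 8240  |  10200 * 0.32 = 3264 ⇒ total 16123
Group 2: 3800 * 0.968 = 3678
Group 3: 7400 * 0.953 = 7052
Group 4: 15500 * 0.956 = 14818
Group 5: 18600 * 0.965 = 17949
Group 6: 10200 * 0.957 = 9761
Group 7: 13200 * 0.926 + 13200 * 0.541 = 12223 + 7141 = 19364
→ [16123, 3678, 7052, 14818, 17949, 9761, 19364]
Total: 81900 → 88745; change = 6845; percentage change = 8.4%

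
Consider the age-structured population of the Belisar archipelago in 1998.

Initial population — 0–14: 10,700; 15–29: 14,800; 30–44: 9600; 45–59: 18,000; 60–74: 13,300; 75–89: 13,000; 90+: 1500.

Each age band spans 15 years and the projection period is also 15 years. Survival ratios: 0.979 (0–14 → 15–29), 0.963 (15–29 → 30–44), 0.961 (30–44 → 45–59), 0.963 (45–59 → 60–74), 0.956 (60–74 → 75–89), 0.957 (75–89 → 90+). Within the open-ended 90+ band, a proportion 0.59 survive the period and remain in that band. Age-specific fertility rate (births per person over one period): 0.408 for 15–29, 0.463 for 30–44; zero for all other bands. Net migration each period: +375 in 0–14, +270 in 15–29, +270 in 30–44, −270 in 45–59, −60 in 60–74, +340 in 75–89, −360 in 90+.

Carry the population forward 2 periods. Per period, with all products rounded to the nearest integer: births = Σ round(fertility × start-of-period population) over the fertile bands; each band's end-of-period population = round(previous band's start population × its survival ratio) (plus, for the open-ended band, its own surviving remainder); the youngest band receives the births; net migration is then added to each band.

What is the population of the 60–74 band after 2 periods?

(Bands numbered youngest = 1 to oldest = 7.)
[period 1]
Births: 14800 * 0.408 = 6038, 9600 * 0.463 = 4445 → 10483
Band 2: 10700 * 0.979 = 10475
Band 3: 14800 * 0.963 = 14252
Band 4: 9600 * 0.961 = 9226
Band 5: 18000 * 0.963 = 17334
Band 6: 13300 * 0.956 = 12715
Band 7: 13000 * 0.957 + 1500 * 0.59 = 12441 + 885 = 13326
Net migration: Band 1 + 375 → 10858; Band 2 + 270 → 10745; Band 3 + 270 → 14522; Band 4 − 270 → 8956; Band 5 − 60 → 17274; Band 6 + 340 → 13055; Band 7 − 360 → 12966
Population now: 0–14=10858, 15–29=10745, 30–44=14522, 45–59=8956, 60–74=17274, 75–89=13055, 90+=12966
[period 2]
Births: 10745 * 0.408 = 4384, 14522 * 0.463 = 6724 → 11108
Band 2: 10858 * 0.979 = 10630
Band 3: 10745 * 0.963 = 10347
Band 4: 14522 * 0.961 = 13956
Band 5: 8956 * 0.963 = 8625
Band 6: 17274 * 0.956 = 16514
Band 7: 13055 * 0.957 + 12966 * 0.59 = 12494 + 7650 = 20144
Net migration: Band 1 + 375 → 11483; Band 2 + 270 → 10900; Band 3 + 270 → 10617; Band 4 − 270 → 13686; Band 5 − 60 → 8565; Band 6 + 340 → 16854; Band 7 − 360 → 19784
Population now: 0–14=11483, 15–29=10900, 30–44=10617, 45–59=13686, 60–74=8565, 75–89=16854, 90+=19784

8565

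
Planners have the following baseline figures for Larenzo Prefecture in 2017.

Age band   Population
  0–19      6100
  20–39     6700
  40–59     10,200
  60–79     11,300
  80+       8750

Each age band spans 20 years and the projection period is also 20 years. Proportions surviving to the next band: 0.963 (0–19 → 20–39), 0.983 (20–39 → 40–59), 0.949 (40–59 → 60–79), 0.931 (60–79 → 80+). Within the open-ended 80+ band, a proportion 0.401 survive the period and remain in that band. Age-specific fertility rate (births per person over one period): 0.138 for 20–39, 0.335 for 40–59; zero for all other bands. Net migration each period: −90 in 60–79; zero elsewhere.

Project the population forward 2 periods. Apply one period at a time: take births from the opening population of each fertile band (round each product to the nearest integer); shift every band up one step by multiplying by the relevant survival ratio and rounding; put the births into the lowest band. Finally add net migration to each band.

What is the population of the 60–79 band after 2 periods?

After projecting period 1:
Births: 6700 × 0.138 = 925 ; 10200 × 0.335 = 3417 — total 4342
20–39: 6100 × 0.963 = 5874
40–59: 6700 × 0.983 = 6586
60–79: 10200 × 0.949 = 9680
80+: 11300 × 0.931 + 8750 × 0.401 = 10520 + 3509 = 14029
Net migration: 60–79 − 90 → 9590
Population now: 0–19=4342, 20–39=5874, 40–59=6586, 60–79=9590, 80+=14029
After projecting period 2:
Births: 5874 × 0.138 = 811 ; 6586 × 0.335 = 2206 — total 3017
20–39: 4342 × 0.963 = 4181
40–59: 5874 × 0.983 = 5774
60–79: 6586 × 0.949 = 6250
80+: 9590 × 0.931 + 14029 × 0.401 = 8928 + 5626 = 14554
Net migration: 60–79 − 90 → 6160
Population now: 0–19=3017, 20–39=4181, 40–59=5774, 60–79=6160, 80+=14554

6160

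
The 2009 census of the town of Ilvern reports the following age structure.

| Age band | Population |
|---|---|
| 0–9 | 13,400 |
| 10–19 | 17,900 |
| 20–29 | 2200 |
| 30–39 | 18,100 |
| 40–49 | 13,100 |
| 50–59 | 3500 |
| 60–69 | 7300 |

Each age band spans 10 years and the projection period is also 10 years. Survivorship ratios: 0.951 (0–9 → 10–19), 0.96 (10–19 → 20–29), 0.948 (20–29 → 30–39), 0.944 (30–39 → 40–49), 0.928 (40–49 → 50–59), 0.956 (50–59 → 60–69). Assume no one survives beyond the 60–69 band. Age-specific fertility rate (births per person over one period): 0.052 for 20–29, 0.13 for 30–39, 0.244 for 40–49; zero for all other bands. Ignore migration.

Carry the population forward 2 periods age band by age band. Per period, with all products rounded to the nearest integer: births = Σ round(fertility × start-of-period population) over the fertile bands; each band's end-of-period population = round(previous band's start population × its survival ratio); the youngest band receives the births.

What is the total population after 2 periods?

Period 1.
Births: 2200 * 0.052 = 114 ; 18100 * 0.13 = 2353 ; 13100 * 0.244 = 3196 → 5663
10–19: 13400 * 0.951 = 12743
20–29: 17900 * 0.96 = 17184
30–39: 2200 * 0.948 = 2086
40–49: 18100 * 0.944 = 17086
50–59: 13100 * 0.928 = 12157
60–69: 3500 * 0.956 = 3346
Giving 5663 / 12743 / 17184 / 2086 / 17086 / 12157 / 3346.
Period 2.
Births: 17184 * 0.052 = 894 ; 2086 * 0.13 = 271 ; 17086 * 0.244 = 4169 → 5334
10–19: 5663 * 0.951 = 5386
20–29: 12743 * 0.96 = 12233
30–39: 17184 * 0.948 = 16290
40–49: 2086 * 0.944 = 1969
50–59: 17086 * 0.928 = 15856
60–69: 12157 * 0.956 = 11622
Giving 5334 / 5386 / 12233 / 16290 / 1969 / 15856 / 11622.
Total after period 2: 5334 + 5386 + 12233 + 16290 + 1969 + 15856 + 11622 = 68690

68690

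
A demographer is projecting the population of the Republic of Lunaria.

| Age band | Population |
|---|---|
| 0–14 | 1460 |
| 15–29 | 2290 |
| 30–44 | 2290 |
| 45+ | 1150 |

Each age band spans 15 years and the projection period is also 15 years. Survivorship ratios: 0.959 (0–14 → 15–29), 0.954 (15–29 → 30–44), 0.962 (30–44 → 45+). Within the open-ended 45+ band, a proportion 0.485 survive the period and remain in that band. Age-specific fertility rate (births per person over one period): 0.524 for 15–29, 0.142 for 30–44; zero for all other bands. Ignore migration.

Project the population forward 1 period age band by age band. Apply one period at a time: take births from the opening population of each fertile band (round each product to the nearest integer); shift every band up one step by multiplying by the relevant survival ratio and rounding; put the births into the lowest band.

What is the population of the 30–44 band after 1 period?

2185

Period 1:
Births: 2290 × 0.524 = 1200 ; 2290 × 0.142 = 325 → 1525
15–29: 1460 × 0.959 = 1400
30–44: 2290 × 0.954 = 2185
45+: 2290 × 0.962 + 1150 × 0.485 = 2203 + 558 = 2761
End of period: [1525, 1400, 2185, 2761]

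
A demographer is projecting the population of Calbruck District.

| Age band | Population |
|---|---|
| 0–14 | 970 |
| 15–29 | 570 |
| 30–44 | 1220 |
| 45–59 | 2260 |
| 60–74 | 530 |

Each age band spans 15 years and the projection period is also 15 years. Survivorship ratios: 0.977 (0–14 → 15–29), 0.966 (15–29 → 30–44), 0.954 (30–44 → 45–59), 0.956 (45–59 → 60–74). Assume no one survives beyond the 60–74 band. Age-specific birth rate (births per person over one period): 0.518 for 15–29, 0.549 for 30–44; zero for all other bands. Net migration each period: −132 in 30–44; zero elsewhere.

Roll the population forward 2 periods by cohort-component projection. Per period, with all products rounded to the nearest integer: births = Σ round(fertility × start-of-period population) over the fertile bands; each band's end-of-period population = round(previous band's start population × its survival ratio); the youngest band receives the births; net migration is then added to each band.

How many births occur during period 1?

965

Period 1:
Births: 570 × 0.518 = 295 ; 1220 × 0.549 = 670 — total 965
15–29: 970 × 0.977 = 948
30–44: 570 × 0.966 = 551
45–59: 1220 × 0.954 = 1164
60–74: 2260 × 0.956 = 2161
Net migration: 30–44 − 132 → 419
→ [965, 948, 419, 1164, 2161]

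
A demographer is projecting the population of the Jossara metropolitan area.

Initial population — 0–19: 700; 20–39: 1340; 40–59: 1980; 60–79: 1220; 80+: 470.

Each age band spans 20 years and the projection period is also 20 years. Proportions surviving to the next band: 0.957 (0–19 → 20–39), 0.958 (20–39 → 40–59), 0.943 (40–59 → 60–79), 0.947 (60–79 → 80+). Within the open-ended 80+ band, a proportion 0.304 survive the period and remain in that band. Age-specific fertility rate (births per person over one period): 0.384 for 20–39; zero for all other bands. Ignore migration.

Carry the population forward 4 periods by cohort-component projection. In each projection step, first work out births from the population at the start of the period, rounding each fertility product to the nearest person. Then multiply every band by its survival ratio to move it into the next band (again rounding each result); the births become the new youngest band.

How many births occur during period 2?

[period 1]
Births: 1340 × 0.384 = 515
20–39: 700 × 0.957 = 670
40–59: 1340 × 0.958 = 1284
60–79: 1980 × 0.943 = 1867
80+: 1220 × 0.947 + 470 × 0.304 = 1155 + 143 = 1298
Population now: 0–19=515, 20–39=670, 40–59=1284, 60–79=1867, 80+=1298
[period 2]
Births: 670 × 0.384 = 257
20–39: 515 × 0.957 = 493
40–59: 670 × 0.958 = 642
60–79: 1284 × 0.943 = 1211
80+: 1867 × 0.947 + 1298 × 0.304 = 1768 + 395 = 2163
Population now: 0–19=257, 20–39=493, 40–59=642, 60–79=1211, 80+=2163

257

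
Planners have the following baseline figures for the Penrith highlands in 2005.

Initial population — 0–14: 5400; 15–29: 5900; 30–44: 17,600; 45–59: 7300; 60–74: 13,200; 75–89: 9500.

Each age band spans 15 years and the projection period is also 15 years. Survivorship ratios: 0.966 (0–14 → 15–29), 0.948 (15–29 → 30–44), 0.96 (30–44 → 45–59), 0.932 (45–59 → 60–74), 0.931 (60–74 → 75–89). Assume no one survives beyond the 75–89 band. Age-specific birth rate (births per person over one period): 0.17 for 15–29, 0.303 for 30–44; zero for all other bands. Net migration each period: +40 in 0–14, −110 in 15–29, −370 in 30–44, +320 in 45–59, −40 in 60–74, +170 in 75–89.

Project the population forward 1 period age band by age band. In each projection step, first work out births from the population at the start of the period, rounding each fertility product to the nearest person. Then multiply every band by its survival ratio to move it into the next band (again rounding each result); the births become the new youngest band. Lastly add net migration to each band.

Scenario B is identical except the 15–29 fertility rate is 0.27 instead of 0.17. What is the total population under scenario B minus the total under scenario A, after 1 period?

[period 1]
Births: 5900 × 0.17 = 1003 ; 17600 × 0.303 = 5333 → 6336
15–29: 5400 × 0.966 = 5216
30–44: 5900 × 0.948 = 5593
45–59: 17600 × 0.96 = 16896
60–74: 7300 × 0.932 = 6804
75–89: 13200 × 0.931 = 12289
Net migration: 0–14 + 40 → 6376; 15–29 − 110 → 5106; 30–44 − 370 → 5223; 45–59 + 320 → 17216; 60–74 − 40 → 6764; 75–89 + 170 → 12459
Population now: 0–14=6376, 15–29=5106, 30–44=5223, 45–59=17216, 60–74=6764, 75–89=12459
Scenario A total after 1 period: 53144
Scenario B projection —
[period 1]
Births: 5900 × 0.27 = 1593 ; 17600 × 0.303 = 5333 → 6926
15–29: 5400 × 0.966 = 5216
30–44: 5900 × 0.948 = 5593
45–59: 17600 × 0.96 = 16896
60–74: 7300 × 0.932 = 6804
75–89: 13200 × 0.931 = 12289
Net migration: 0–14 + 40 → 6966; 15–29 − 110 → 5106; 30–44 − 370 → 5223; 45–59 + 320 → 17216; 60–74 − 40 → 6764; 75–89 + 170 → 12459
Population now: 0–14=6966, 15–29=5106, 30–44=5223, 45–59=17216, 60–74=6764, 75–89=12459
Scenario B total after 1 period: 53734
Difference B − A = 53734 − 53144 = 590

590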